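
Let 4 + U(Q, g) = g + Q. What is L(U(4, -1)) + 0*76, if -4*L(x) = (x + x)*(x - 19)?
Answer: -10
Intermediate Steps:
U(Q, g) = -4 + Q + g (U(Q, g) = -4 + (g + Q) = -4 + (Q + g) = -4 + Q + g)
L(x) = -x*(-19 + x)/2 (L(x) = -(x + x)*(x - 19)/4 = -2*x*(-19 + x)/4 = -x*(-19 + x)/2)
L(U(4, -1)) + 0*76 = (-4 + 4 - 1)*(19 - (-4 + 4 - 1))/2 + 0*76 = (1/2)*(-1)*(19 - 1*(-1)) + 0 = (1/2)*(-1)*(19 + 1) + 0 = (1/2)*(-1)*20 + 0 = -10 + 0 = -10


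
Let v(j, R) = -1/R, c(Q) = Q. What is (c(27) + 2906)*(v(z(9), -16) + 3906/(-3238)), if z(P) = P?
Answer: -86901857/25904 ≈ -3354.8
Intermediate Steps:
(c(27) + 2906)*(v(z(9), -16) + 3906/(-3238)) = (27 + 2906)*(-1/(-16) + 3906/(-3238)) = 2933*(-1*(-1/16) + 3906*(-1/3238)) = 2933*(1/16 - 1953/1619) = 2933*(-29629/25904) = -86901857/25904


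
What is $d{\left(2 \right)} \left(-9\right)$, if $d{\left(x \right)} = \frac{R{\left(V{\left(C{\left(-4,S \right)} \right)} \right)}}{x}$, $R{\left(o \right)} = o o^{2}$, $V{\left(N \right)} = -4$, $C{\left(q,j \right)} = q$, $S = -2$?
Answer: $288$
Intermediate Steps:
$R{\left(o \right)} = o^{3}$
$d{\left(x \right)} = - \frac{64}{x}$ ($d{\left(x \right)} = \frac{\left(-4\right)^{3}}{x} = - \frac{64}{x}$)
$d{\left(2 \right)} \left(-9\right) = - \frac{64}{2} \left(-9\right) = \left(-64\right) \frac{1}{2} \left(-9\right) = \left(-32\right) \left(-9\right) = 288$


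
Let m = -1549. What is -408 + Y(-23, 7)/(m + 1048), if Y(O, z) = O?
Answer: -204385/501 ≈ -407.95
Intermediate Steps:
-408 + Y(-23, 7)/(m + 1048) = -408 - 23/(-1549 + 1048) = -408 - 23/(-501) = -408 - 1/501*(-23) = -408 + 23/501 = -204385/501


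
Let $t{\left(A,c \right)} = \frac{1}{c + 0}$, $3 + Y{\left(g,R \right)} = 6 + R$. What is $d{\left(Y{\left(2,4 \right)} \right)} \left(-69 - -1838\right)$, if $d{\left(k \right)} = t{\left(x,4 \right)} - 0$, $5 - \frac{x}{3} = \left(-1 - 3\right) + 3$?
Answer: $\frac{1769}{4} \approx 442.25$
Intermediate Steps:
$x = 18$ ($x = 15 - 3 \left(\left(-1 - 3\right) + 3\right) = 15 - 3 \left(-4 + 3\right) = 15 - -3 = 15 + 3 = 18$)
$Y{\left(g,R \right)} = 3 + R$ ($Y{\left(g,R \right)} = -3 + \left(6 + R\right) = 3 + R$)
$t{\left(A,c \right)} = \frac{1}{c}$
$d{\left(k \right)} = \frac{1}{4}$ ($d{\left(k \right)} = \frac{1}{4} - 0 = \frac{1}{4} + 0 = \frac{1}{4}$)
$d{\left(Y{\left(2,4 \right)} \right)} \left(-69 - -1838\right) = \frac{-69 - -1838}{4} = \frac{-69 + 1838}{4} = \frac{1}{4} \cdot 1769 = \frac{1769}{4}$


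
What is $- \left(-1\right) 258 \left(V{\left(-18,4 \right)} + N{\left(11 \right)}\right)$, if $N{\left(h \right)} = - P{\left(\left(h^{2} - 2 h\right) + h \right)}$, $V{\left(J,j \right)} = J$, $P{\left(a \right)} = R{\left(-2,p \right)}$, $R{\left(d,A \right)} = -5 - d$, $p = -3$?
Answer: $-3870$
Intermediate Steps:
$P{\left(a \right)} = -3$ ($P{\left(a \right)} = -5 - -2 = -5 + 2 = -3$)
$N{\left(h \right)} = 3$ ($N{\left(h \right)} = \left(-1\right) \left(-3\right) = 3$)
$- \left(-1\right) 258 \left(V{\left(-18,4 \right)} + N{\left(11 \right)}\right) = - \left(-1\right) 258 \left(-18 + 3\right) = - \left(-1\right) 258 \left(-15\right) = - \left(-1\right) \left(-3870\right) = \left(-1\right) 3870 = -3870$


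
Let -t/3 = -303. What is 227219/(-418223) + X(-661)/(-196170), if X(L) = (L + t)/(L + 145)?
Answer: -221152391494/407058537015 ≈ -0.54329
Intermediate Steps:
t = 909 (t = -3*(-303) = 909)
X(L) = (909 + L)/(145 + L) (X(L) = (L + 909)/(L + 145) = (909 + L)/(145 + L))
227219/(-418223) + X(-661)/(-196170) = 227219/(-418223) + ((909 - 661)/(145 - 661))/(-196170) = 227219*(-1/418223) + (248/(-516))*(-1/196170) = -227219/418223 - 1/516*248*(-1/196170) = -227219/418223 - 62/129*(-1/196170) = -227219/418223 + 31/12652965 = -221152391494/407058537015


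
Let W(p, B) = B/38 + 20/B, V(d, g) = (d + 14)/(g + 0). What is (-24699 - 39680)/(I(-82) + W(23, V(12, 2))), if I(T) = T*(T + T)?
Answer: -31803226/6644241 ≈ -4.7866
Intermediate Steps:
I(T) = 2*T² (I(T) = T*(2*T) = 2*T²)
V(d, g) = (14 + d)/g
W(p, B) = 20/B + B/38 (W(p, B) = B*(1/38) + 20/B = B/38 + 20/B = 20/B + B/38)
(-24699 - 39680)/(I(-82) + W(23, V(12, 2))) = (-24699 - 39680)/(2*(-82)² + (20/(((14 + 12)/2)) + ((14 + 12)/2)/38)) = -64379/(2*6724 + (20/(((½)*26)) + ((½)*26)/38)) = -64379/(13448 + (20/13 + (1/38)*13)) = -64379/(13448 + (20*(1/13) + 13/38)) = -64379/(13448 + (20/13 + 13/38)) = -64379/(13448 + 929/494) = -64379/6644241/494 = -64379*494/6644241 = -31803226/6644241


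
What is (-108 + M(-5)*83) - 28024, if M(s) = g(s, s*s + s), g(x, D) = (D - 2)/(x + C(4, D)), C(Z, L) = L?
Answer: -140162/5 ≈ -28032.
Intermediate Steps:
g(x, D) = (-2 + D)/(D + x) (g(x, D) = (D - 2)/(x + D) = (-2 + D)/(D + x))
M(s) = (-2 + s + s**2)/(s**2 + 2*s) (M(s) = (-2 + (s*s + s))/((s*s + s) + s) = (-2 + (s**2 + s))/((s**2 + s) + s) = (-2 + (s + s**2))/((s + s**2) + s) = (-2 + s + s**2)/(s**2 + 2*s))
(-108 + M(-5)*83) - 28024 = (-108 + ((-1 - 5)/(-5))*83) - 28024 = (-108 - 1/5*(-6)*83) - 28024 = (-108 + (6/5)*83) - 28024 = (-108 + 498/5) - 28024 = -42/5 - 28024 = -140162/5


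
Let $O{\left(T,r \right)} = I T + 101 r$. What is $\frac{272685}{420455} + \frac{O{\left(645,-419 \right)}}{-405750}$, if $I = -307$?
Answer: $\frac{3024165296}{2437137375} \approx 1.2409$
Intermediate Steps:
$O{\left(T,r \right)} = - 307 T + 101 r$
$\frac{272685}{420455} + \frac{O{\left(645,-419 \right)}}{-405750} = \frac{272685}{420455} + \frac{\left(-307\right) 645 + 101 \left(-419\right)}{-405750} = 272685 \cdot \frac{1}{420455} + \left(-198015 - 42319\right) \left(- \frac{1}{405750}\right) = \frac{7791}{12013} - - \frac{120167}{202875} = \frac{7791}{12013} + \frac{120167}{202875} = \frac{3024165296}{2437137375}$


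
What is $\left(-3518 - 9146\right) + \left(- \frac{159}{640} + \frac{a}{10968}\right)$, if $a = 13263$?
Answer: $- \frac{3703685703}{292480} \approx -12663.0$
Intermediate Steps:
$\left(-3518 - 9146\right) + \left(- \frac{159}{640} + \frac{a}{10968}\right) = \left(-3518 - 9146\right) + \left(- \frac{159}{640} + \frac{13263}{10968}\right) = -12664 + \left(\left(-159\right) \frac{1}{640} + 13263 \cdot \frac{1}{10968}\right) = -12664 + \left(- \frac{159}{640} + \frac{4421}{3656}\right) = -12664 + \frac{281017}{292480} = - \frac{3703685703}{292480}$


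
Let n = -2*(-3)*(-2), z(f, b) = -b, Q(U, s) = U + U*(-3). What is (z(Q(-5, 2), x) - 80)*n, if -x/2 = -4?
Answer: 1056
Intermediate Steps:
x = 8 (x = -2*(-4) = 8)
Q(U, s) = -2*U (Q(U, s) = U - 3*U = -2*U)
n = -12 (n = 6*(-2) = -12)
(z(Q(-5, 2), x) - 80)*n = (-1*8 - 80)*(-12) = (-8 - 80)*(-12) = -88*(-12) = 1056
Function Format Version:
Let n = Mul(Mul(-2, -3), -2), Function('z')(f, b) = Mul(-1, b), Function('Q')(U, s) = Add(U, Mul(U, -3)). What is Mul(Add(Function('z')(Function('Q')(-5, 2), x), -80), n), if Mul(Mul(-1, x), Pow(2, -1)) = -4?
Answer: 1056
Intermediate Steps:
x = 8 (x = Mul(-2, -4) = 8)
Function('Q')(U, s) = Mul(-2, U) (Function('Q')(U, s) = Add(U, Mul(-3, U)) = Mul(-2, U))
n = -12 (n = Mul(6, -2) = -12)
Mul(Add(Function('z')(Function('Q')(-5, 2), x), -80), n) = Mul(Add(Mul(-1, 8), -80), -12) = Mul(Add(-8, -80), -12) = Mul(-88, -12) = 1056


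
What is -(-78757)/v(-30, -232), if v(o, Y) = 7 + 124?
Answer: 78757/131 ≈ 601.20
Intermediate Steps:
v(o, Y) = 131
-(-78757)/v(-30, -232) = -(-78757)/131 = -1*(-78757/131) = 78757/131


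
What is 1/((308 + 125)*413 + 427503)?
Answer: 1/606332 ≈ 1.6493e-6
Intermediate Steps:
1/((308 + 125)*413 + 427503) = 1/(433*413 + 427503) = 1/(178829 + 427503) = 1/606332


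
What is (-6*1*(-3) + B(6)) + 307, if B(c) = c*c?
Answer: 361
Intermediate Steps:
B(c) = c**2
(-6*1*(-3) + B(6)) + 307 = (-6*1*(-3) + 6**2) + 307 = (-6*(-3) + 36) + 307 = (18 + 36) + 307 = 54 + 307 = 361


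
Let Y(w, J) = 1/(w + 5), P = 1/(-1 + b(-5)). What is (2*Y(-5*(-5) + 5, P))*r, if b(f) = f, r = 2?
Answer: 4/35 ≈ 0.11429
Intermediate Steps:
P = -1/6 (P = 1/(-1 - 5) = 1/(-6) = -1/6 ≈ -0.16667)
Y(w, J) = 1/(5 + w)
(2*Y(-5*(-5) + 5, P))*r = (2/(5 + (-5*(-5) + 5)))*2 = (2/(5 + (25 + 5)))*2 = (2/(5 + 30))*2 = (2/35)*2 = 4/35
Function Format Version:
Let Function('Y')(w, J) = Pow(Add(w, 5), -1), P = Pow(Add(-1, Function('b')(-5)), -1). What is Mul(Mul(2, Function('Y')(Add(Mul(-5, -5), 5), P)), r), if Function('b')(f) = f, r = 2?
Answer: Rational(4, 35) ≈ 0.11429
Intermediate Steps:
P = Rational(-1, 6) (P = Pow(Add(-1, -5), -1) = Pow(-6, -1) = Rational(-1, 6) ≈ -0.16667)
Function('Y')(w, J) = Pow(Add(5, w), -1)
Mul(Mul(2, Function('Y')(Add(Mul(-5, -5), 5), P)), r) = Mul(Mul(2, Pow(Add(5, Add(Mul(-5, -5), 5)), -1)), 2) = Mul(Mul(2, Pow(Add(5, Add(25, 5)), -1)), 2) = Mul(Mul(2, Pow(Add(5, 30), -1)), 2) = Mul(Mul(2, Pow(35, -1)), 2) = Mul(Mul(2, Rational(1, 35)), 2) = Mul(Rational(2, 35), 2) = Rational(4, 35)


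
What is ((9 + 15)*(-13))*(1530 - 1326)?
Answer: -63648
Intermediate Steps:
((9 + 15)*(-13))*(1530 - 1326) = (24*(-13))*204 = -312*204 = -63648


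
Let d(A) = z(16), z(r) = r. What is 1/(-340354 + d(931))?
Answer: -1/340338 ≈ -2.9383e-6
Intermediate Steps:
d(A) = 16
1/(-340354 + d(931)) = 1/(-340354 + 16) = 1/(-340338) = -1/340338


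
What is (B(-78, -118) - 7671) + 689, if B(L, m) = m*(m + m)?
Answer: 20866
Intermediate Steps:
B(L, m) = 2*m² (B(L, m) = m*(2*m) = 2*m²)
(B(-78, -118) - 7671) + 689 = (2*(-118)² - 7671) + 689 = (2*13924 - 7671) + 689 = (27848 - 7671) + 689 = 20177 + 689 = 20866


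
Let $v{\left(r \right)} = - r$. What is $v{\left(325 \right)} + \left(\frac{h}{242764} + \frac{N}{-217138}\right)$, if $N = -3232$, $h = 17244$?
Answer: $- \frac{2140911265560}{6589161179} \approx -324.91$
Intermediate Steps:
$v{\left(325 \right)} + \left(\frac{h}{242764} + \frac{N}{-217138}\right) = \left(-1\right) 325 + \left(\frac{17244}{242764} - \frac{3232}{-217138}\right) = -325 + \left(17244 \cdot \frac{1}{242764} - - \frac{1616}{108569}\right) = -325 + \left(\frac{4311}{60691} + \frac{1616}{108569}\right) = -325 + \frac{566117615}{6589161179} = - \frac{2140911265560}{6589161179}$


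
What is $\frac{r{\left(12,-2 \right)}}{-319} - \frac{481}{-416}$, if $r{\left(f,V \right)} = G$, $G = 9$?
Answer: $\frac{11515}{10208} \approx 1.128$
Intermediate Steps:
$r{\left(f,V \right)} = 9$
$\frac{r{\left(12,-2 \right)}}{-319} - \frac{481}{-416} = \frac{9}{-319} - \frac{481}{-416} = 9 \left(- \frac{1}{319}\right) - - \frac{37}{32} = - \frac{9}{319} + \frac{37}{32} = \frac{11515}{10208}$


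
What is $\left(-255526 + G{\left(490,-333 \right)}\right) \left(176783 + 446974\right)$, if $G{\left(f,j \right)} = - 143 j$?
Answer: $-129683446599$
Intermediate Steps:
$\left(-255526 + G{\left(490,-333 \right)}\right) \left(176783 + 446974\right) = \left(-255526 - -47619\right) \left(176783 + 446974\right) = \left(-255526 + 47619\right) 623757 = \left(-207907\right) 623757 = -129683446599$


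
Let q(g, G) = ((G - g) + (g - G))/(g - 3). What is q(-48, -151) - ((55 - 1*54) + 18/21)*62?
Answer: -806/7 ≈ -115.14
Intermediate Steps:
q(g, G) = 0 (q(g, G) = 0/(-3 + g) = 0)
q(-48, -151) - ((55 - 1*54) + 18/21)*62 = 0 - ((55 - 1*54) + 18/21)*62 = 0 - ((55 - 54) + 18*(1/21))*62 = 0 - (1 + 6/7)*62 = 0 - 13*62/7 = 0 - 1*806/7 = 0 - 806/7 = -806/7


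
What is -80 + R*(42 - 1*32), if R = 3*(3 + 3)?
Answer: 100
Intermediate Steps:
R = 18 (R = 3*6 = 18)
-80 + R*(42 - 1*32) = -80 + 18*(42 - 1*32) = -80 + 18*(42 - 32) = -80 + 18*10 = -80 + 180 = 100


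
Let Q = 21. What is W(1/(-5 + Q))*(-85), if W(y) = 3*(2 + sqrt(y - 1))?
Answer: -510 - 255*I*sqrt(15)/4 ≈ -510.0 - 246.9*I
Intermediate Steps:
W(y) = 6 + 3*sqrt(-1 + y) (W(y) = 3*(2 + sqrt(-1 + y)) = 6 + 3*sqrt(-1 + y))
W(1/(-5 + Q))*(-85) = (6 + 3*sqrt(-1 + 1/(-5 + 21)))*(-85) = (6 + 3*sqrt(-1 + 1/16))*(-85) = (6 + 3*sqrt(-15/16))*(-85) = (6 + 3*(I*sqrt(15)/4))*(-85) = (6 + 3*I*sqrt(15)/4)*(-85) = -510 - 255*I*sqrt(15)/4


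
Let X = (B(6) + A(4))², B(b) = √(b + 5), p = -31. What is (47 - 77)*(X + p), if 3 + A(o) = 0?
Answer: 330 + 180*√11 ≈ 926.99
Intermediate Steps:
A(o) = -3 (A(o) = -3 + 0 = -3)
B(b) = √(5 + b)
X = (-3 + √11)² (X = (√(5 + 6) - 3)² = (√11 - 3)² = (-3 + √11)² ≈ 0.10025)
(47 - 77)*(X + p) = (47 - 77)*((3 - √11)² - 31) = -30*(-31 + (3 - √11)²) = 930 - 30*(3 - √11)²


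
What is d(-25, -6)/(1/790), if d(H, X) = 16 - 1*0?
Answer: 12640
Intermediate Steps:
d(H, X) = 16 (d(H, X) = 16 + 0 = 16)
d(-25, -6)/(1/790) = 16/(1/790) = 16*790 = 12640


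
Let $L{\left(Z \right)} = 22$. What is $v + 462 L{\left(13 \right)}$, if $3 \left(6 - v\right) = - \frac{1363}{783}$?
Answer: $\frac{823817}{81} \approx 10171.0$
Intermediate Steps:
$v = \frac{533}{81}$ ($v = 6 - \frac{\left(-1363\right) \frac{1}{783}}{3} = 6 - - \frac{47}{81} = 6 + \frac{47}{81} = \frac{533}{81} \approx 6.5802$)
$v + 462 L{\left(13 \right)} = \frac{533}{81} + 462 \cdot 22 = \frac{533}{81} + 10164 = \frac{823817}{81}$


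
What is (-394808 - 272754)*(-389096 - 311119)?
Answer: 467436925830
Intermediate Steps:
(-394808 - 272754)*(-389096 - 311119) = -667562*(-700215) = 467436925830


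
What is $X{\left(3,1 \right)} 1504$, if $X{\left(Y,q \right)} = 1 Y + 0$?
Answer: $4512$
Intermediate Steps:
$X{\left(Y,q \right)} = Y$ ($X{\left(Y,q \right)} = Y + 0 = Y$)
$X{\left(3,1 \right)} 1504 = 3 \cdot 1504 = 4512$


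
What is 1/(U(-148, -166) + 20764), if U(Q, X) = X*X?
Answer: 1/48320 ≈ 2.0695e-5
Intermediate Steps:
U(Q, X) = X²
1/(U(-148, -166) + 20764) = 1/((-166)² + 20764) = 1/(27556 + 20764) = 1/48320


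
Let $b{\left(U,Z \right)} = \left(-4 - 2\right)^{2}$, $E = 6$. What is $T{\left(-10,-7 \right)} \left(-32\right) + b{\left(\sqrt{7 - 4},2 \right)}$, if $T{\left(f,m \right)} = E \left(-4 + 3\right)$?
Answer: $228$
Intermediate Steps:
$b{\left(U,Z \right)} = 36$ ($b{\left(U,Z \right)} = \left(-6\right)^{2} = 36$)
$T{\left(f,m \right)} = -6$ ($T{\left(f,m \right)} = 6 \left(-4 + 3\right) = 6 \left(-1\right) = -6$)
$T{\left(-10,-7 \right)} \left(-32\right) + b{\left(\sqrt{7 - 4},2 \right)} = \left(-6\right) \left(-32\right) + 36 = 192 + 36 = 228$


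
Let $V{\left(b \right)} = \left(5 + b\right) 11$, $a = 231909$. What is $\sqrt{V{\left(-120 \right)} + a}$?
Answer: $46 \sqrt{109} \approx 480.25$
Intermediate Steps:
$V{\left(b \right)} = 55 + 11 b$
$\sqrt{V{\left(-120 \right)} + a} = \sqrt{\left(55 + 11 \left(-120\right)\right) + 231909} = \sqrt{\left(55 - 1320\right) + 231909} = \sqrt{-1265 + 231909} = \sqrt{230644} = 46 \sqrt{109}$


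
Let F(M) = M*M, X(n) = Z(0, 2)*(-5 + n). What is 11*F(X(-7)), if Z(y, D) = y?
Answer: 0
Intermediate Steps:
X(n) = 0 (X(n) = 0*(-5 + n) = 0)
F(M) = M**2
11*F(X(-7)) = 11*0**2 = 11*0 = 0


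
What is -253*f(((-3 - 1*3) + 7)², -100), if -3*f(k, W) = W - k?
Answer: -25553/3 ≈ -8517.7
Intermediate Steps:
f(k, W) = -W/3 + k/3 (f(k, W) = -(W - k)/3 = -W/3 + k/3)
-253*f(((-3 - 1*3) + 7)², -100) = -253*(-⅓*(-100) + ((-3 - 1*3) + 7)²/3) = -253*(100/3 + ((-3 - 3) + 7)²/3) = -253*(100/3 + (-6 + 7)²/3) = -253*(100/3 + (⅓)*1²) = -253*(100/3 + (⅓)*1) = -253*(100/3 + ⅓) = -253*101/3 = -25553/3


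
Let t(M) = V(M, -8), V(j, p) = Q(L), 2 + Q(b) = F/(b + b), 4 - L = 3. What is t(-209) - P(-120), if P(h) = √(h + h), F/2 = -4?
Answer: -6 - 4*I*√15 ≈ -6.0 - 15.492*I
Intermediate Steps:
F = -8 (F = 2*(-4) = -8)
L = 1 (L = 4 - 1*3 = 4 - 3 = 1)
Q(b) = -2 - 4/b (Q(b) = -2 - 8/(b + b) = -2 - 8/(2*b) = -2 + (1/(2*b))*(-8) = -2 - 4/b)
V(j, p) = -6 (V(j, p) = -2 - 4/1 = -2 - 4*1 = -2 - 4 = -6)
t(M) = -6
P(h) = √2*√h (P(h) = √(2*h) = √2*√h)
t(-209) - P(-120) = -6 - √2*√(-120) = -6 - √2*2*I*√30 = -6 - 4*I*√15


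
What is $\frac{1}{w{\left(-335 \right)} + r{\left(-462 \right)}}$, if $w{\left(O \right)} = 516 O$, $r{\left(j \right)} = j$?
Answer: $- \frac{1}{173322} \approx -5.7696 \cdot 10^{-6}$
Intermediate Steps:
$\frac{1}{w{\left(-335 \right)} + r{\left(-462 \right)}} = \frac{1}{516 \left(-335\right) - 462} = \frac{1}{-172860 - 462} = \frac{1}{-173322} = - \frac{1}{173322}$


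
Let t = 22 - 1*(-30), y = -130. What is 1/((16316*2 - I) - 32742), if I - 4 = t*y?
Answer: 1/6646 ≈ 0.00015047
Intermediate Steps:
t = 52 (t = 22 + 30 = 52)
I = -6756 (I = 4 + 52*(-130) = 4 - 6760 = -6756)
1/((16316*2 - I) - 32742) = 1/((16316*2 - 1*(-6756)) - 32742) = 1/((32632 + 6756) - 32742) = 1/(39388 - 32742) = 1/6646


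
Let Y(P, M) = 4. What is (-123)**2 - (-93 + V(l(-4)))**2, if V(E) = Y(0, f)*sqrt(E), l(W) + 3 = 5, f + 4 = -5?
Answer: 6448 + 744*sqrt(2) ≈ 7500.2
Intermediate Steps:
f = -9 (f = -4 - 5 = -9)
l(W) = 2 (l(W) = -3 + 5 = 2)
V(E) = 4*sqrt(E)
(-123)**2 - (-93 + V(l(-4)))**2 = (-123)**2 - (-93 + 4*sqrt(2))**2 = 15129 - (-93 + 4*sqrt(2))**2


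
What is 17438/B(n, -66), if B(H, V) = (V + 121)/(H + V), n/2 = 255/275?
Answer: -61521264/3025 ≈ -20338.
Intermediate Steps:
n = 102/55 (n = 2*(255/275) = 2*(255*(1/275)) = 2*(51/55) = 102/55 ≈ 1.8545)
B(H, V) = (121 + V)/(H + V)
17438/B(n, -66) = 17438/(((121 - 66)/(102/55 - 66))) = 17438/((55/(-3528/55))) = 17438/((-55/3528*55)) = 17438/(-3025/3528) = 17438*(-3528/3025) = -61521264/3025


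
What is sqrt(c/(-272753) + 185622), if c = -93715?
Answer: sqrt(13809225569495993)/272753 ≈ 430.84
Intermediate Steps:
sqrt(c/(-272753) + 185622) = sqrt(-93715/(-272753) + 185622) = sqrt(-93715*(-1/272753) + 185622) = sqrt(93715/272753 + 185622) = sqrt(50629051081/272753) = sqrt(13809225569495993)/272753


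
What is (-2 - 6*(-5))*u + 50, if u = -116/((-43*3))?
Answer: 9698/129 ≈ 75.178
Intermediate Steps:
u = 116/129 (u = -116/(-129) = -116*(-1/129) = 116/129 ≈ 0.89923)
(-2 - 6*(-5))*u + 50 = (-2 - 6*(-5))*(116/129) + 50 = (-2 + 30)*(116/129) + 50 = 28*(116/129) + 50 = 3248/129 + 50 = 9698/129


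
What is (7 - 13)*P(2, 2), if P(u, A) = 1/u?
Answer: -3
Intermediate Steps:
(7 - 13)*P(2, 2) = (7 - 13)/2 = -6*½ = -3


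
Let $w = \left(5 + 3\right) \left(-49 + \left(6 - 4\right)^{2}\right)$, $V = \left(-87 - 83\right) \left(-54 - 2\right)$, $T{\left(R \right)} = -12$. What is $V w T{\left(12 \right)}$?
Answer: $41126400$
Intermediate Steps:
$V = 9520$ ($V = \left(-170\right) \left(-56\right) = 9520$)
$w = -360$ ($w = 8 \left(-49 + 2^{2}\right) = 8 \left(-49 + 4\right) = 8 \left(-45\right) = -360$)
$V w T{\left(12 \right)} = 9520 \left(-360\right) \left(-12\right) = \left(-3427200\right) \left(-12\right) = 41126400$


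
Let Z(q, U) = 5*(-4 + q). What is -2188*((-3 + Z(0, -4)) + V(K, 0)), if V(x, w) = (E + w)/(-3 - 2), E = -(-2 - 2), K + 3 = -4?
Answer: 260372/5 ≈ 52074.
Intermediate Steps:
K = -7 (K = -3 - 4 = -7)
E = 4 (E = -1*(-4) = 4)
V(x, w) = -4/5 - w/5 (V(x, w) = (4 + w)/(-3 - 2) = (4 + w)/(-5) = (4 + w)*(-1/5) = -4/5 - w/5)
Z(q, U) = -20 + 5*q
-2188*((-3 + Z(0, -4)) + V(K, 0)) = -2188*((-3 + (-20 + 5*0)) + (-4/5 - 1/5*0)) = -2188*((-3 + (-20 + 0)) + (-4/5 + 0)) = -2188*((-3 - 20) - 4/5) = -2188*(-23 - 4/5) = -2188*(-119/5) = 260372/5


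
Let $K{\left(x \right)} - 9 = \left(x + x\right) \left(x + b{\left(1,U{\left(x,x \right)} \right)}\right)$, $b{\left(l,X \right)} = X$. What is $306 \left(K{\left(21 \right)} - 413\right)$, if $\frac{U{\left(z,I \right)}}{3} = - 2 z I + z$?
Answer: $-33050448$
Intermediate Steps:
$U{\left(z,I \right)} = 3 z - 6 I z$ ($U{\left(z,I \right)} = 3 \left(- 2 z I + z\right) = 3 \left(- 2 I z + z\right) = 3 \left(z - 2 I z\right) = 3 z - 6 I z$)
$K{\left(x \right)} = 9 + 2 x \left(x + 3 x \left(1 - 2 x\right)\right)$ ($K{\left(x \right)} = 9 + \left(x + x\right) \left(x + 3 x \left(1 - 2 x\right)\right) = 9 + 2 x \left(x + 3 x \left(1 - 2 x\right)\right)$)
$306 \left(K{\left(21 \right)} - 413\right) = 306 \left(\left(9 - 12 \cdot 21^{3} + 8 \cdot 21^{2}\right) - 413\right) = 306 \left(\left(9 - 111132 + 8 \cdot 441\right) - 413\right) = 306 \left(\left(9 - 111132 + 3528\right) - 413\right) = 306 \left(-107595 - 413\right) = 306 \left(-108008\right) = -33050448$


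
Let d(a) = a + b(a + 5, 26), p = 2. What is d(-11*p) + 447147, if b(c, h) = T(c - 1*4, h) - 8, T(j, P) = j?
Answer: 447096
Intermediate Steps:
b(c, h) = -12 + c (b(c, h) = (c - 1*4) - 8 = (c - 4) - 8 = (-4 + c) - 8 = -12 + c)
d(a) = -7 + 2*a (d(a) = a + (-12 + (a + 5)) = a + (-12 + (5 + a)) = a + (-7 + a) = -7 + 2*a)
d(-11*p) + 447147 = (-7 + 2*(-11*2)) + 447147 = (-7 + 2*(-22)) + 447147 = (-7 - 44) + 447147 = -51 + 447147 = 447096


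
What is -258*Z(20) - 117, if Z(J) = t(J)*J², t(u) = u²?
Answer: -41280117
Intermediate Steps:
Z(J) = J⁴ (Z(J) = J²*J² = J⁴)
-258*Z(20) - 117 = -258*20⁴ - 117 = -258*160000 - 117 = -41280000 - 117 = -41280117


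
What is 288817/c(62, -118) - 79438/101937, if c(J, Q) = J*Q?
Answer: -30022306937/745771092 ≈ -40.257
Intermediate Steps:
288817/c(62, -118) - 79438/101937 = 288817/((62*(-118))) - 79438/101937 = 288817/(-7316) - 79438*1/101937 = 288817*(-1/7316) - 79438/101937 = -288817/7316 - 79438/101937 = -30022306937/745771092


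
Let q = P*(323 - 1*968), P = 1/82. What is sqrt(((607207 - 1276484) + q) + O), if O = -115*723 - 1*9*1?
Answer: I*sqrt(5059398934)/82 ≈ 867.43*I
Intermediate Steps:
P = 1/82 ≈ 0.012195
q = -645/82 (q = (323 - 1*968)/82 = (323 - 968)/82 = (1/82)*(-645) = -645/82 ≈ -7.8659)
O = -83154 (O = -83145 - 9*1 = -83145 - 9 = -83154)
sqrt(((607207 - 1276484) + q) + O) = sqrt(((607207 - 1276484) - 645/82) - 83154) = sqrt((-669277 - 645/82) - 83154) = sqrt(-54881359/82 - 83154) = sqrt(-61699987/82) = I*sqrt(5059398934)/82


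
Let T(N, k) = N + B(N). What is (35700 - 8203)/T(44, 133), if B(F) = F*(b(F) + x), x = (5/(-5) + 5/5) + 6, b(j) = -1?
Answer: 27497/264 ≈ 104.16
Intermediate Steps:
x = 6 (x = (5*(-⅕) + 5*(⅕)) + 6 = (-1 + 1) + 6 = 0 + 6 = 6)
B(F) = 5*F (B(F) = F*(-1 + 6) = F*5 = 5*F)
T(N, k) = 6*N (T(N, k) = N + 5*N = 6*N)
(35700 - 8203)/T(44, 133) = (35700 - 8203)/((6*44)) = 27497/264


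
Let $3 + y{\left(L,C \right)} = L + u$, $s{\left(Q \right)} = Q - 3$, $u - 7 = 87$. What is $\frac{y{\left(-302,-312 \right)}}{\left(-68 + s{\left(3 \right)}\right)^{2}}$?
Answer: $- \frac{211}{4624} \approx -0.045631$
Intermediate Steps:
$u = 94$ ($u = 7 + 87 = 94$)
$s{\left(Q \right)} = -3 + Q$
$y{\left(L,C \right)} = 91 + L$ ($y{\left(L,C \right)} = -3 + \left(L + 94\right) = -3 + \left(94 + L\right) = 91 + L$)
$\frac{y{\left(-302,-312 \right)}}{\left(-68 + s{\left(3 \right)}\right)^{2}} = \frac{91 - 302}{\left(-68 + \left(-3 + 3\right)\right)^{2}} = - \frac{211}{\left(-68 + 0\right)^{2}} = - \frac{211}{\left(-68\right)^{2}} = - \frac{211}{4624}$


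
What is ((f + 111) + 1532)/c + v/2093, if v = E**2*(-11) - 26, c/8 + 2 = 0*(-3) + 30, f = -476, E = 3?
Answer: 344933/66976 ≈ 5.1501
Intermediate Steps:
c = 224 (c = -16 + 8*(0*(-3) + 30) = -16 + 8*(0 + 30) = -16 + 8*30 = -16 + 240 = 224)
v = -125 (v = 3**2*(-11) - 26 = 9*(-11) - 26 = -99 - 26 = -125)
((f + 111) + 1532)/c + v/2093 = ((-476 + 111) + 1532)/224 - 125/2093 = (-365 + 1532)*(1/224) - 125*1/2093 = 1167*(1/224) - 125/2093 = 1167/224 - 125/2093 = 344933/66976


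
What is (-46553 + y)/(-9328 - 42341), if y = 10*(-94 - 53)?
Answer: 48023/51669 ≈ 0.92944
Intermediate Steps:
y = -1470 (y = 10*(-147) = -1470)
(-46553 + y)/(-9328 - 42341) = (-46553 - 1470)/(-9328 - 42341) = -48023/(-51669) = -48023*(-1/51669) = 48023/51669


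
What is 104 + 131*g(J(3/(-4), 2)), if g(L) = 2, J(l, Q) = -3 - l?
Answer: 366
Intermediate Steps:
104 + 131*g(J(3/(-4), 2)) = 104 + 131*2 = 104 + 262 = 366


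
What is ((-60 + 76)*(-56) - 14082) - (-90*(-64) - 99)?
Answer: -20639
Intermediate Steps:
((-60 + 76)*(-56) - 14082) - (-90*(-64) - 99) = (16*(-56) - 14082) - (5760 - 99) = (-896 - 14082) - 1*5661 = -14978 - 5661 = -20639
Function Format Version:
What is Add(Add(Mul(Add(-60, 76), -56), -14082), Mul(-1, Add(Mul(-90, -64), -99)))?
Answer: -20639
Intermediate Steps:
Add(Add(Mul(Add(-60, 76), -56), -14082), Mul(-1, Add(Mul(-90, -64), -99))) = Add(Add(Mul(16, -56), -14082), Mul(-1, Add(5760, -99))) = Add(Add(-896, -14082), Mul(-1, 5661)) = Add(-14978, -5661) = -20639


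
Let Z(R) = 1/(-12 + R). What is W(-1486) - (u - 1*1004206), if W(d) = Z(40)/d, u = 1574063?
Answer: -23710610057/41608 ≈ -5.6986e+5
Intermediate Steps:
W(d) = 1/(28*d) (W(d) = 1/((-12 + 40)*d) = 1/(28*d))
W(-1486) - (u - 1*1004206) = (1/28)/(-1486) - (1574063 - 1*1004206) = (1/28)*(-1/1486) - (1574063 - 1004206) = -1/41608 - 1*569857 = -1/41608 - 569857 = -23710610057/41608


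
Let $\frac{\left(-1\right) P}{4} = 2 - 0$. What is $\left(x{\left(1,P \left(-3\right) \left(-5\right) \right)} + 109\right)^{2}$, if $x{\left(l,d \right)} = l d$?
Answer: $121$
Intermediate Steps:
$P = -8$ ($P = - 4 \left(2 - 0\right) = - 4 \left(2 + 0\right) = \left(-4\right) 2 = -8$)
$x{\left(l,d \right)} = d l$
$\left(x{\left(1,P \left(-3\right) \left(-5\right) \right)} + 109\right)^{2} = \left(\left(-8\right) \left(-3\right) \left(-5\right) 1 + 109\right)^{2} = \left(24 \left(-5\right) 1 + 109\right)^{2} = \left(\left(-120\right) 1 + 109\right)^{2} = \left(-120 + 109\right)^{2} = \left(-11\right)^{2} = 121$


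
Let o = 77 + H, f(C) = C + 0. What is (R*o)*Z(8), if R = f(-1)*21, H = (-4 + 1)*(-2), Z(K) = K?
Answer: -13944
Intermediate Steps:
f(C) = C
H = 6 (H = -3*(-2) = 6)
R = -21 (R = -1*21 = -21)
o = 83 (o = 77 + 6 = 83)
(R*o)*Z(8) = -21*83*8 = -1743*8 = -13944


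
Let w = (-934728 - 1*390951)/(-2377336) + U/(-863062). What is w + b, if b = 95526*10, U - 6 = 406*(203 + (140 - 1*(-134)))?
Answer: 979996017604078485/1025894181416 ≈ 9.5526e+5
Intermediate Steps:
U = 193668 (U = 6 + 406*(203 + (140 - 1*(-134))) = 6 + 406*(203 + (140 + 134)) = 6 + 406*(203 + 274) = 6 + 406*477 = 6 + 193662 = 193668)
b = 955260
w = 341864630325/1025894181416 (w = (-934728 - 1*390951)/(-2377336) + 193668/(-863062) = (-934728 - 390951)*(-1/2377336) + 193668*(-1/863062) = -1325679*(-1/2377336) - 96834/431531 = 1325679/2377336 - 96834/431531 = 341864630325/1025894181416 ≈ 0.33324)
w + b = 341864630325/1025894181416 + 955260 = 979996017604078485/1025894181416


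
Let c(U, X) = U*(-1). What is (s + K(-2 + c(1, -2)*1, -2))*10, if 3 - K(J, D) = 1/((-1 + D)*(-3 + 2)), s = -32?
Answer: -880/3 ≈ -293.33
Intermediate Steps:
c(U, X) = -U
K(J, D) = 3 - 1/(1 - D) (K(J, D) = 3 - 1/((-1 + D)*(-3 + 2)) = 3 - 1/((-1 + D)*(-1)) = 3 - 1/(1 - D))
(s + K(-2 + c(1, -2)*1, -2))*10 = (-32 + (-2 + 3*(-2))/(-1 - 2))*10 = (-32 + (-2 - 6)/(-3))*10 = (-32 - ⅓*(-8))*10 = (-32 + 8/3)*10 = -88/3*10 = -880/3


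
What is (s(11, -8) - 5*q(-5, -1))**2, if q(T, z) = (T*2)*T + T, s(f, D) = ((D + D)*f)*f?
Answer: 4669921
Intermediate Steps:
s(f, D) = 2*D*f**2 (s(f, D) = ((2*D)*f)*f = (2*D*f)*f = 2*D*f**2)
q(T, z) = T + 2*T**2 (q(T, z) = (2*T)*T + T = 2*T**2 + T = T + 2*T**2)
(s(11, -8) - 5*q(-5, -1))**2 = (2*(-8)*11**2 - (-25)*(1 + 2*(-5)))**2 = (2*(-8)*121 - (-25)*(1 - 10))**2 = (-1936 - (-25)*(-9))**2 = (-1936 - 5*45)**2 = (-1936 - 225)**2 = (-2161)**2 = 4669921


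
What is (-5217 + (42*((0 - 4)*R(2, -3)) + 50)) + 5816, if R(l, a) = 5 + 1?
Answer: -359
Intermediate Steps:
R(l, a) = 6
(-5217 + (42*((0 - 4)*R(2, -3)) + 50)) + 5816 = (-5217 + (42*((0 - 4)*6) + 50)) + 5816 = (-5217 + (42*(-4*6) + 50)) + 5816 = (-5217 + (42*(-24) + 50)) + 5816 = (-5217 + (-1008 + 50)) + 5816 = (-5217 - 958) + 5816 = -6175 + 5816 = -359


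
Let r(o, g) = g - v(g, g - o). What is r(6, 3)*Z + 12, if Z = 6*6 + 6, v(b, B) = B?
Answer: 264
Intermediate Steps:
r(o, g) = o (r(o, g) = g - (g - o) = g + (o - g) = o)
Z = 42 (Z = 36 + 6 = 42)
r(6, 3)*Z + 12 = 6*42 + 12 = 252 + 12 = 264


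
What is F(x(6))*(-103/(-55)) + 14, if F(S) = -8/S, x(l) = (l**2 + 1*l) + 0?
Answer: 15758/1155 ≈ 13.643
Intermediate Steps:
x(l) = l + l**2 (x(l) = (l**2 + l) + 0 = (l + l**2) + 0 = l + l**2)
F(x(6))*(-103/(-55)) + 14 = (-8*1/(6*(1 + 6)))*(-103/(-55)) + 14 = (-8/(6*7))*(-103*(-1/55)) + 14 = -8/42*(103/55) + 14 = -8*1/42*(103/55) + 14 = -4/21*103/55 + 14 = -412/1155 + 14 = 15758/1155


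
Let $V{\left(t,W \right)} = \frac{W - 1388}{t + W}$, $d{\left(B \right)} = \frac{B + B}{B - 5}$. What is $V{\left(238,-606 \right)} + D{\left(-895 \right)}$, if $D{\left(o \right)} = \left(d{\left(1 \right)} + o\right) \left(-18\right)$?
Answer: $\frac{2966893}{184} \approx 16124.0$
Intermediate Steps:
$d{\left(B \right)} = \frac{2 B}{-5 + B}$
$V{\left(t,W \right)} = \frac{-1388 + W}{W + t}$
$D{\left(o \right)} = 9 - 18 o$ ($D{\left(o \right)} = \left(2 \cdot 1 \frac{1}{-5 + 1} + o\right) \left(-18\right) = \left(2 \cdot 1 \frac{1}{-4} + o\right) \left(-18\right) = \left(2 \cdot 1 \left(- \frac{1}{4}\right) + o\right) \left(-18\right) = \left(- \frac{1}{2} + o\right) \left(-18\right) = 9 - 18 o$)
$V{\left(238,-606 \right)} + D{\left(-895 \right)} = \frac{-1388 - 606}{-606 + 238} + \left(9 - -16110\right) = \frac{1}{-368} \left(-1994\right) + \left(9 + 16110\right) = \left(- \frac{1}{368}\right) \left(-1994\right) + 16119 = \frac{997}{184} + 16119 = \frac{2966893}{184}$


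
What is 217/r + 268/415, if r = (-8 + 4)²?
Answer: 94343/6640 ≈ 14.208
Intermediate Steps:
r = 16 (r = (-4)² = 16)
217/r + 268/415 = 217/16 + 268/415 = 94343/6640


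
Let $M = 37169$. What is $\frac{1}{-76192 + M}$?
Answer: $- \frac{1}{39023} \approx -2.5626 \cdot 10^{-5}$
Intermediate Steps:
$\frac{1}{-76192 + M} = \frac{1}{-76192 + 37169} = \frac{1}{-39023} = - \frac{1}{39023}$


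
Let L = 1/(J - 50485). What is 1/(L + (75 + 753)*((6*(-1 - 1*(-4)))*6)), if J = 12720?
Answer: 37765/3377097359 ≈ 1.1183e-5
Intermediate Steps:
L = -1/37765 (L = 1/(12720 - 50485) = 1/(-37765) = -1/37765 ≈ -2.6480e-5)
1/(L + (75 + 753)*((6*(-1 - 1*(-4)))*6)) = 1/(-1/37765 + (75 + 753)*((6*(-1 - 1*(-4)))*6)) = 1/(-1/37765 + 828*((6*(-1 + 4))*6)) = 1/(-1/37765 + 828*((6*3)*6)) = 1/(-1/37765 + 828*(18*6)) = 1/(-1/37765 + 828*108) = 1/(-1/37765 + 89424) = 1/(3377097359/37765) = 37765/3377097359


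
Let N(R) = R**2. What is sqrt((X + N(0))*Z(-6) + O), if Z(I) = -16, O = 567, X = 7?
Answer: sqrt(455) ≈ 21.331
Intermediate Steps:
sqrt((X + N(0))*Z(-6) + O) = sqrt((7 + 0**2)*(-16) + 567) = sqrt((7 + 0)*(-16) + 567) = sqrt(7*(-16) + 567) = sqrt(-112 + 567) = sqrt(455)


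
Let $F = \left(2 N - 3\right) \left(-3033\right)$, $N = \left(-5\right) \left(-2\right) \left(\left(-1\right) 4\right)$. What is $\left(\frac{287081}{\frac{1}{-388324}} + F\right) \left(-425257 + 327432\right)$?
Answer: $10905549636151625$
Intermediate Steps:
$N = -40$ ($N = 10 \left(-4\right) = -40$)
$F = 251739$ ($F = \left(2 \left(-40\right) - 3\right) \left(-3033\right) = \left(-80 - 3\right) \left(-3033\right) = \left(-83\right) \left(-3033\right) = 251739$)
$\left(\frac{287081}{\frac{1}{-388324}} + F\right) \left(-425257 + 327432\right) = \left(\frac{287081}{\frac{1}{-388324}} + 251739\right) \left(-425257 + 327432\right) = \left(\frac{287081}{- \frac{1}{388324}} + 251739\right) \left(-97825\right) = \left(287081 \left(-388324\right) + 251739\right) \left(-97825\right) = \left(-111480442244 + 251739\right) \left(-97825\right) = \left(-111480190505\right) \left(-97825\right) = 10905549636151625$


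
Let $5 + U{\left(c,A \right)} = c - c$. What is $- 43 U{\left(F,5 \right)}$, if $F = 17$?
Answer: $215$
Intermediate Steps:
$U{\left(c,A \right)} = -5$ ($U{\left(c,A \right)} = -5 + \left(c - c\right) = -5 + 0 = -5$)
$- 43 U{\left(F,5 \right)} = \left(-43\right) \left(-5\right) = 215$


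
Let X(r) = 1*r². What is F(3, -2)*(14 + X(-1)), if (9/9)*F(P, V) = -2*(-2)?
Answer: 60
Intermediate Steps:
X(r) = r²
F(P, V) = 4 (F(P, V) = -2*(-2) = 4)
F(3, -2)*(14 + X(-1)) = 4*(14 + (-1)²) = 4*(14 + 1) = 4*15 = 60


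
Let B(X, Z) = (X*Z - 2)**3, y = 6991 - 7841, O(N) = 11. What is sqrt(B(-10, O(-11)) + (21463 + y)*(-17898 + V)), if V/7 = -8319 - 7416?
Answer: I*sqrt(2640755287) ≈ 51388.0*I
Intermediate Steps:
y = -850
V = -110145 (V = 7*(-8319 - 7416) = 7*(-15735) = -110145)
B(X, Z) = (-2 + X*Z)**3
sqrt(B(-10, O(-11)) + (21463 + y)*(-17898 + V)) = sqrt((-2 - 10*11)**3 + (21463 - 850)*(-17898 - 110145)) = sqrt((-2 - 110)**3 + 20613*(-128043)) = sqrt((-112)**3 - 2639350359) = sqrt(-1404928 - 2639350359) = sqrt(-2640755287) = I*sqrt(2640755287)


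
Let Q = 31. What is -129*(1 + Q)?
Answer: -4128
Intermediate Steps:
-129*(1 + Q) = -129*(1 + 31) = -129*32 = -4128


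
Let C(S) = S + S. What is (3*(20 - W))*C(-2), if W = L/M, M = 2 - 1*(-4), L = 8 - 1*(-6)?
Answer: -212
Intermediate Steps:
L = 14 (L = 8 + 6 = 14)
M = 6 (M = 2 + 4 = 6)
C(S) = 2*S
W = 7/3 (W = 14/6 = 14*(1/6) = 7/3 ≈ 2.3333)
(3*(20 - W))*C(-2) = (3*(20 - 1*7/3))*(2*(-2)) = (3*(20 - 7/3))*(-4) = (3*(53/3))*(-4) = 53*(-4) = -212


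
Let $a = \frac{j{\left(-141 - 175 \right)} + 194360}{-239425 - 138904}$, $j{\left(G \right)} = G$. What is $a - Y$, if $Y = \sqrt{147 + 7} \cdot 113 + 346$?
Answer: $- \frac{131095878}{378329} - 113 \sqrt{154} \approx -1748.8$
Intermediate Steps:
$Y = 346 + 113 \sqrt{154}$ ($Y = \sqrt{154} \cdot 113 + 346 = 113 \sqrt{154} + 346 = 346 + 113 \sqrt{154} \approx 1748.3$)
$a = - \frac{194044}{378329}$ ($a = \frac{\left(-141 - 175\right) + 194360}{-239425 - 138904} = \frac{-316 + 194360}{-378329} = 194044 \left(- \frac{1}{378329}\right) = - \frac{194044}{378329} \approx -0.5129$)
$a - Y = - \frac{194044}{378329} - \left(346 + 113 \sqrt{154}\right) = - \frac{131095878}{378329} - 113 \sqrt{154}$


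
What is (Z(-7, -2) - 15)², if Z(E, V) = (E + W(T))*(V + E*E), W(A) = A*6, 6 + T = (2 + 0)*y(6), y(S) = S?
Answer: 1817104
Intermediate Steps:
T = 6 (T = -6 + (2 + 0)*6 = -6 + 2*6 = -6 + 12 = 6)
W(A) = 6*A
Z(E, V) = (36 + E)*(V + E²) (Z(E, V) = (E + 6*6)*(V + E*E) = (E + 36)*(V + E²) = (36 + E)*(V + E²))
(Z(-7, -2) - 15)² = (((-7)³ + 36*(-2) + 36*(-7)² - 7*(-2)) - 15)² = ((-343 - 72 + 36*49 + 14) - 15)² = ((-343 - 72 + 1764 + 14) - 15)² = (1363 - 15)² = 1348² = 1817104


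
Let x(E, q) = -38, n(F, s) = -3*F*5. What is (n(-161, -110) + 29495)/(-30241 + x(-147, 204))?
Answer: -31910/30279 ≈ -1.0539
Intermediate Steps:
n(F, s) = -15*F
(n(-161, -110) + 29495)/(-30241 + x(-147, 204)) = (-15*(-161) + 29495)/(-30241 - 38) = (2415 + 29495)/(-30279) = 31910*(-1/30279) = -31910/30279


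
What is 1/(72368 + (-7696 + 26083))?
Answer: 1/90755 ≈ 1.1019e-5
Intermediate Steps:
1/(72368 + (-7696 + 26083)) = 1/(72368 + 18387) = 1/90755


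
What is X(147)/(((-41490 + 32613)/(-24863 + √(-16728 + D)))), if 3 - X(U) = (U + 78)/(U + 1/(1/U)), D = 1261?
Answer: 1814999/289982 - 73*I*√15467/289982 ≈ 6.259 - 0.031308*I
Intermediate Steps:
X(U) = 3 - (78 + U)/(2*U) (X(U) = 3 - (U + 78)/(U + 1/(1/U)) = 3 - (78 + U)/(U + U) = 3 - (78 + U)/(2*U))
X(147)/(((-41490 + 32613)/(-24863 + √(-16728 + D)))) = (5/2 - 39/147)/(((-41490 + 32613)/(-24863 + √(-16728 + 1261)))) = (5/2 - 39*1/147)/((-8877/(-24863 + √(-15467)))) = (5/2 - 13/49)/((-8877/(-24863 + I*√15467))) = 219*(24863/8877 - I*√15467/8877)/98 = 1814999/289982 - 73*I*√15467/289982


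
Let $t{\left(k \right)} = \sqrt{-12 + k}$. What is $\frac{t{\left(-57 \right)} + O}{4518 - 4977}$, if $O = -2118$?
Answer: $\frac{706}{153} - \frac{i \sqrt{69}}{459} \approx 4.6144 - 0.018097 i$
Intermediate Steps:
$\frac{t{\left(-57 \right)} + O}{4518 - 4977} = \frac{\sqrt{-12 - 57} - 2118}{4518 - 4977} = \frac{\sqrt{-69} - 2118}{-459} = \left(i \sqrt{69} - 2118\right) \left(- \frac{1}{459}\right) = \left(-2118 + i \sqrt{69}\right) \left(- \frac{1}{459}\right) = \frac{706}{153} - \frac{i \sqrt{69}}{459}$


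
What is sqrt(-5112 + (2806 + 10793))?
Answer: 3*sqrt(943) ≈ 92.125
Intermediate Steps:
sqrt(-5112 + (2806 + 10793)) = sqrt(-5112 + 13599) = sqrt(8487) = 3*sqrt(943)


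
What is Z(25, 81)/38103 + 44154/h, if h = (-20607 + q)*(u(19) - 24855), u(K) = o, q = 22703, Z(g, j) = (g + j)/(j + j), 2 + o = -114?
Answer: -66750205187/80768386463544 ≈ -0.00082644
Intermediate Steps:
o = -116 (o = -2 - 114 = -116)
Z(g, j) = (g + j)/(2*j) (Z(g, j) = (g + j)/((2*j)) = (g + j)*(1/(2*j)) = (g + j)/(2*j))
u(K) = -116
h = -52339216 (h = (-20607 + 22703)*(-116 - 24855) = 2096*(-24971) = -52339216)
Z(25, 81)/38103 + 44154/h = ((1/2)*(25 + 81)/81)/38103 + 44154/(-52339216) = ((1/2)*(1/81)*106)*(1/38103) + 44154*(-1/52339216) = (53/81)*(1/38103) - 22077/26169608 = 53/3086343 - 22077/26169608 = -66750205187/80768386463544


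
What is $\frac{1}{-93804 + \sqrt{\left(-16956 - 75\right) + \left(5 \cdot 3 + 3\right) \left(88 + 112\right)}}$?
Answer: $- \frac{31268}{2933067949} - \frac{11 i \sqrt{111}}{8799203847} \approx -1.0661 \cdot 10^{-5} - 1.3171 \cdot 10^{-8} i$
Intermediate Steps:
$\frac{1}{-93804 + \sqrt{\left(-16956 - 75\right) + \left(5 \cdot 3 + 3\right) \left(88 + 112\right)}} = \frac{1}{-93804 + \sqrt{-17031 + \left(15 + 3\right) 200}} = \frac{1}{-93804 + \sqrt{-17031 + 18 \cdot 200}} = \frac{1}{-93804 + \sqrt{-17031 + 3600}} = \frac{1}{-93804 + \sqrt{-13431}} = \frac{1}{-93804 + 11 i \sqrt{111}}$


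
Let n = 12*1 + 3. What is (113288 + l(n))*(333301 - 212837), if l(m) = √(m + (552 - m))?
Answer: 13647125632 + 240928*√138 ≈ 1.3650e+10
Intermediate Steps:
n = 15 (n = 12 + 3 = 15)
l(m) = 2*√138 (l(m) = √552 = 2*√138)
(113288 + l(n))*(333301 - 212837) = (113288 + 2*√138)*(333301 - 212837) = (113288 + 2*√138)*120464 = 13647125632 + 240928*√138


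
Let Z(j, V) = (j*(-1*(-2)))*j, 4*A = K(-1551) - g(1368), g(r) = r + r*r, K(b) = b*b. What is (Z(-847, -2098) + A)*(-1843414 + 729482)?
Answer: -1746667933123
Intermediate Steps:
K(b) = b²
g(r) = r + r²
A = 532809/4 (A = ((-1551)² - 1368*(1 + 1368))/4 = (2405601 - 1368*1369)/4 = (2405601 - 1*1872792)/4 = (2405601 - 1872792)/4 = (¼)*532809 = 532809/4 ≈ 1.3320e+5)
Z(j, V) = 2*j² (Z(j, V) = (j*2)*j = (2*j)*j = 2*j²)
(Z(-847, -2098) + A)*(-1843414 + 729482) = (2*(-847)² + 532809/4)*(-1843414 + 729482) = (2*717409 + 532809/4)*(-1113932) = (1434818 + 532809/4)*(-1113932) = (6272081/4)*(-1113932) = -1746667933123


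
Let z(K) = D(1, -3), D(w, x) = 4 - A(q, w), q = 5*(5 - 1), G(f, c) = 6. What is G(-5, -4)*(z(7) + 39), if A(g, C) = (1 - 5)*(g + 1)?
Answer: 762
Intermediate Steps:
q = 20 (q = 5*4 = 20)
A(g, C) = -4 - 4*g (A(g, C) = -4*(1 + g) = -4 - 4*g)
D(w, x) = 88 (D(w, x) = 4 - (-4 - 4*20) = 4 - (-4 - 80) = 4 - 1*(-84) = 4 + 84 = 88)
z(K) = 88
G(-5, -4)*(z(7) + 39) = 6*(88 + 39) = 6*127 = 762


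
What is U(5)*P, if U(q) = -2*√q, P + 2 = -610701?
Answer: 1221406*√5 ≈ 2.7311e+6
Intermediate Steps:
P = -610703 (P = -2 - 610701 = -610703)
U(5)*P = -2*√5*(-610703) = 1221406*√5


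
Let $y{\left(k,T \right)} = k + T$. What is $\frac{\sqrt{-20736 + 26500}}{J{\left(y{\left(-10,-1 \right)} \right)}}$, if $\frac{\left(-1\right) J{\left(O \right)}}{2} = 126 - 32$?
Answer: $- \frac{\sqrt{1441}}{94} \approx -0.40384$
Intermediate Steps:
$y{\left(k,T \right)} = T + k$
$J{\left(O \right)} = -188$ ($J{\left(O \right)} = - 2 \left(126 - 32\right) = \left(-2\right) 94 = -188$)
$\frac{\sqrt{-20736 + 26500}}{J{\left(y{\left(-10,-1 \right)} \right)}} = \frac{\sqrt{-20736 + 26500}}{-188} = \sqrt{5764} \left(- \frac{1}{188}\right) = 2 \sqrt{1441} \left(- \frac{1}{188}\right) = - \frac{\sqrt{1441}}{94}$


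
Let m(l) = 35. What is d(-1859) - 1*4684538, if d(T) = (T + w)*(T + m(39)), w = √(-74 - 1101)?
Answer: -1293722 - 9120*I*√47 ≈ -1.2937e+6 - 62524.0*I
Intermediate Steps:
w = 5*I*√47 (w = √(-1175) = 5*I*√47 ≈ 34.278*I)
d(T) = (35 + T)*(T + 5*I*√47) (d(T) = (T + 5*I*√47)*(T + 35) = (T + 5*I*√47)*(35 + T) = (35 + T)*(T + 5*I*√47))
d(-1859) - 1*4684538 = ((-1859)² + 35*(-1859) + 175*I*√47 + 5*I*(-1859)*√47) - 1*4684538 = (3455881 - 65065 + 175*I*√47 - 9295*I*√47) - 4684538 = (3390816 - 9120*I*√47) - 4684538 = -1293722 - 9120*I*√47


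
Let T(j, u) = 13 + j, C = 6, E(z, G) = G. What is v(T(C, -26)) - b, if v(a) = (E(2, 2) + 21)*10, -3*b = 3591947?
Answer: 3592637/3 ≈ 1.1975e+6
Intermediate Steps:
b = -3591947/3 (b = -⅓*3591947 = -3591947/3 ≈ -1.1973e+6)
v(a) = 230 (v(a) = (2 + 21)*10 = 23*10 = 230)
v(T(C, -26)) - b = 230 - 1*(-3591947/3) = 230 + 3591947/3 = 3592637/3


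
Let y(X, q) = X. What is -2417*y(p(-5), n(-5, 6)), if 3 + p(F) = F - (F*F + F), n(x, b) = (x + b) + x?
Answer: 67676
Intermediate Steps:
n(x, b) = b + 2*x (n(x, b) = (b + x) + x = b + 2*x)
p(F) = -3 - F**2 (p(F) = -3 + (F - (F*F + F)) = -3 + (F - (F**2 + F)) = -3 + (F - (F + F**2)) = -3 + (F + (-F - F**2)) = -3 - F**2)
-2417*y(p(-5), n(-5, 6)) = -2417*(-3 - 1*(-5)**2) = -2417*(-3 - 1*25) = -2417*(-3 - 25) = -2417*(-28) = 67676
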